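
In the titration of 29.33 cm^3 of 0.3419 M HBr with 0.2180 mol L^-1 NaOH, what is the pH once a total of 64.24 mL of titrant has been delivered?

n(acid) = 0.3419 x 0.02933 = 0.01003 mol; n(NaOH) added = 0.2180 x 0.06424 = 0.01400 mol.
Base is in excess by 0.01400 - 0.01003 = 0.003976 mol in a total volume of 0.09357 L.
[OH^-] = 0.003976/0.09357 = 0.04250 M, so pOH = 1.37 and pH = 14.00 - 1.37 = 12.63.

12.63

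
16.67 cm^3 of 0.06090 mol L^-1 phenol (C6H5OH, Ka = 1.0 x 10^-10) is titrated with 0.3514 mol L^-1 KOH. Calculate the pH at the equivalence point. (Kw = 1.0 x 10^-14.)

11.36

n(C6H5OH) = 0.06090 x 0.01667 = 0.001015 mol; V(KOH) at equivalence = 0.001015/0.3514 = 0.002889 L.
At equivalence all the acid is converted to C6H5O-; total volume = 0.01667 + 0.002889 = 0.01956 L, so [C6H5O-] = 0.001015/0.01956 = 0.05190 M.
Kb = Kw/Ka = 1.0e-14 / 1.0 x 10^-10 = 0.000100.
[OH^-] = sqrt(Kb x [C6H5O-]) = sqrt(0.000100 x 0.05190) = 0.00228 M.
pOH = 2.64, so pH = 14.00 - 2.64 = 11.36.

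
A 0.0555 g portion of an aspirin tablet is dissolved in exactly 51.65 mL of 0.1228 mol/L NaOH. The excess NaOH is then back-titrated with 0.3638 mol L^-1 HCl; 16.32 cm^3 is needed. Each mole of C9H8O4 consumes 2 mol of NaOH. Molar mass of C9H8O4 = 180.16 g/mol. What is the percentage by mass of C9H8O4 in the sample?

65.8%

Total n(NaOH) added = 0.1228 x 0.05165 = 0.006343 mol.
n(HCl) used = 0.3638 x 0.01632 = 0.005937 mol, which equals the excess n(NaOH).
So n(NaOH) consumed by the sample = 0.006343 - 0.005937 = 0.0004054 mol.
n(C9H8O4) = 0.0004054 / 2 = 0.0002027 mol.
mass C9H8O4 = 0.0002027 x 180.16 = 0.03652 g, so %C9H8O4 = 0.03652/0.0555 x 100 = 65.8%.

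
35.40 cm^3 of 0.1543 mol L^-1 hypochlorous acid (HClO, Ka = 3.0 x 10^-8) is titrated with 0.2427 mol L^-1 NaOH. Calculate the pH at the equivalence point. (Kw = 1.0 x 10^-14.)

n(HClO) = 0.1543 x 0.03540 = 0.005462 mol; V(NaOH) at equivalence = 0.005462/0.2427 = 0.02251 L.
At equivalence all the acid is converted to ClO-; total volume = 0.03540 + 0.02251 = 0.05791 L, so [ClO-] = 0.005462/0.05791 = 0.09433 M.
Kb = Kw/Ka = 1.0e-14 / 3.0 x 10^-8 = 3.33e-7.
[OH^-] = sqrt(Kb x [ClO-]) = sqrt(3.33e-7 x 0.09433) = 0.000177 M.
pOH = 3.75, so pH = 14.00 - 3.75 = 10.25.

10.25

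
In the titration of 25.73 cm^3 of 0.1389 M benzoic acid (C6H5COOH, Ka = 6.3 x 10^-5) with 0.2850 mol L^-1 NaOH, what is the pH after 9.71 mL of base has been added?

Initial n(C6H5COOH) = 0.1389 x 0.02573 = 0.003574 mol.
n(NaOH) added = 0.2850 x 0.009710 = 0.002767 mol, converting that many moles of C6H5COOH to C6H5COO-.
Remaining n(C6H5COOH) = 0.0008065 mol; n(C6H5COO-) = 0.002767 mol.
By Henderson-Hasselbalch, pH = pKa + log([A^-]/[HA]) = 4.20 + log(0.002767/0.0008065) = 4.20 + (+0.54) = 4.74.

4.74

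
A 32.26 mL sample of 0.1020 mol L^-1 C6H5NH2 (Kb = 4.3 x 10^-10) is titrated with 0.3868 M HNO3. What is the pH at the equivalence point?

n(C6H5NH2) = 0.1020 x 0.03226 = 0.003291 mol; V(HNO3) at equivalence = 0.003291/0.3868 = 0.008507 L.
At equivalence the base is fully converted to C6H5NH3+; total volume = 0.04077 L, so [C6H5NH3+] = 0.003291/0.04077 = 0.08072 M.
Ka(C6H5NH3+) = Kw/Kb = 1.0e-14 / 4.3 x 10^-10 = 2.33e-5.
[H^+] = sqrt(Ka x [C6H5NH3+]) = sqrt(2.33e-5 x 0.08072) = 0.00137 M.
pH = -log(0.00137) = 2.86.

2.86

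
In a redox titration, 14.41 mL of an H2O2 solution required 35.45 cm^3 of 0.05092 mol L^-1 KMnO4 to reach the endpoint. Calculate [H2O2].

0.313 M

n(KMnO4) = 0.05092 x 0.03545 = 0.001805 mol.
From the balanced equation, 2 mol KMnO4 reacts with 5 mol H2O2, so n(H2O2) = 0.001805 x 5/2 = 0.004513 mol.
[H2O2] = 0.004513 / 0.01441 L = 0.313 M.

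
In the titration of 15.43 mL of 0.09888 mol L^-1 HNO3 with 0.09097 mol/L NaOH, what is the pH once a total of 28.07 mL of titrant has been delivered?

12.37

n(acid) = 0.09888 x 0.01543 = 0.001526 mol; n(NaOH) added = 0.09097 x 0.02807 = 0.002554 mol.
Base is in excess by 0.002554 - 0.001526 = 0.001028 mol in a total volume of 0.04350 L.
[OH^-] = 0.001028/0.04350 = 0.02363 M, so pOH = 1.63 and pH = 14.00 - 1.63 = 12.37.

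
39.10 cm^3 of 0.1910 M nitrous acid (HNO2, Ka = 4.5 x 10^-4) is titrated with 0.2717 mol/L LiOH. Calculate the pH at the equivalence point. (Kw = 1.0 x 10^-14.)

8.20

n(HNO2) = 0.1910 x 0.03910 = 0.007468 mol; V(LiOH) at equivalence = 0.007468/0.2717 = 0.02749 L.
At equivalence all the acid is converted to NO2-; total volume = 0.03910 + 0.02749 = 0.06659 L, so [NO2-] = 0.007468/0.06659 = 0.1122 M.
Kb = Kw/Ka = 1.0e-14 / 4.5 x 10^-4 = 2.22e-11.
[OH^-] = sqrt(Kb x [NO2-]) = sqrt(2.22e-11 x 0.1122) = 1.58e-6 M.
pOH = 5.80, so pH = 14.00 - 5.80 = 8.20.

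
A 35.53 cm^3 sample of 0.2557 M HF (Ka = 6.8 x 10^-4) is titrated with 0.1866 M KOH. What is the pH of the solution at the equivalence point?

n(HF) = 0.2557 x 0.03553 = 0.009085 mol; V(KOH) at equivalence = 0.009085/0.1866 = 0.04869 L.
At equivalence all the acid is converted to F-; total volume = 0.03553 + 0.04869 = 0.08422 L, so [F-] = 0.009085/0.08422 = 0.1079 M.
Kb = Kw/Ka = 1.0e-14 / 6.8 x 10^-4 = 1.47e-11.
[OH^-] = sqrt(Kb x [F-]) = sqrt(1.47e-11 x 0.1079) = 1.26e-6 M.
pOH = 5.90, so pH = 14.00 - 5.90 = 8.10.

8.10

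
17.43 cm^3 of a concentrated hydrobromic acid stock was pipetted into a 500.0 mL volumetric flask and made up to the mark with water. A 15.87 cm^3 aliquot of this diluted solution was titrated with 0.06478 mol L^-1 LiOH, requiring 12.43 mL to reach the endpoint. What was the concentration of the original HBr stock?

1.46 M

n(LiOH) = 0.06478 x 0.01243 = 0.0008052 mol.
n(HBr) in the aliquot = 0.0008052 mol.
[diluted HBr] = 0.0008052 / 0.01587 = 0.05074 M.
Dilution factor = 500.0/17.43 = 28.69, so [stock] = 0.05074 x 28.69 = 1.46 M.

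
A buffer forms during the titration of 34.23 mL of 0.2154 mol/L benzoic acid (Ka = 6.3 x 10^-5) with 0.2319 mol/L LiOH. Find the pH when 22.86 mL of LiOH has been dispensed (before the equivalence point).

4.61

Initial n(C6H5COOH) = 0.2154 x 0.03423 = 0.007373 mol.
n(LiOH) added = 0.2319 x 0.02286 = 0.005301 mol, converting that many moles of C6H5COOH to C6H5COO-.
Remaining n(C6H5COOH) = 0.002072 mol; n(C6H5COO-) = 0.005301 mol.
By Henderson-Hasselbalch, pH = pKa + log([A^-]/[HA]) = 4.20 + log(0.005301/0.002072) = 4.20 + (+0.41) = 4.61.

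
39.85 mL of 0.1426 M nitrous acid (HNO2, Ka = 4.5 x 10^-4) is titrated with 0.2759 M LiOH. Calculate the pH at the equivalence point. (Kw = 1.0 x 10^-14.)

n(HNO2) = 0.1426 x 0.03985 = 0.005683 mol; V(LiOH) at equivalence = 0.005683/0.2759 = 0.02060 L.
At equivalence all the acid is converted to NO2-; total volume = 0.03985 + 0.02060 = 0.06045 L, so [NO2-] = 0.005683/0.06045 = 0.09401 M.
Kb = Kw/Ka = 1.0e-14 / 4.5 x 10^-4 = 2.22e-11.
[OH^-] = sqrt(Kb x [NO2-]) = sqrt(2.22e-11 x 0.09401) = 1.45e-6 M.
pOH = 5.84, so pH = 14.00 - 5.84 = 8.16.

8.16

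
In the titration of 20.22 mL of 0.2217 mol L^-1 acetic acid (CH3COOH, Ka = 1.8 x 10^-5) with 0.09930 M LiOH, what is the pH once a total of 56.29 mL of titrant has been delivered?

12.16

n(acid) = 0.2217 x 0.02022 = 0.004483 mol; n(LiOH) added = 0.09930 x 0.05629 = 0.005590 mol.
Base is in excess by 0.005590 - 0.004483 = 0.001107 mol in a total volume of 0.07651 L.
[OH^-] = 0.001107/0.07651 = 0.01447 M, so pOH = 1.84 and pH = 14.00 - 1.84 = 12.16.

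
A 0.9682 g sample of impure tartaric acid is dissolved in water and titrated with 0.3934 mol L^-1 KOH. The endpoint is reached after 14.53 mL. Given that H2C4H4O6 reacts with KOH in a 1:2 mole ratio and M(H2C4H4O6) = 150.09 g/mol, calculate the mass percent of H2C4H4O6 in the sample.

n(KOH) = 0.3934 x 0.01453 = 0.005716 mol.
n(H2C4H4O6) = 0.005716 / 2 = 0.002858 mol.
mass of H2C4H4O6 = 0.002858 x 150.09 = 0.4290 g.
% purity = 0.4290 / 0.9682 x 100 = 44.3%.

44.3%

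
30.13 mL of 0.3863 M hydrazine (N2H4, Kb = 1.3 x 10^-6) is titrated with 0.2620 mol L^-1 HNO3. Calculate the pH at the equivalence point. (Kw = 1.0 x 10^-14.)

n(N2H4) = 0.3863 x 0.03013 = 0.01164 mol; V(HNO3) at equivalence = 0.01164/0.2620 = 0.04442 L.
At equivalence the base is fully converted to N2H5+; total volume = 0.07455 L, so [N2H5+] = 0.01164/0.07455 = 0.1561 M.
Ka(N2H5+) = Kw/Kb = 1.0e-14 / 1.3 x 10^-6 = 7.69e-9.
[H^+] = sqrt(Ka x [N2H5+]) = sqrt(7.69e-9 x 0.1561) = 3.47e-5 M.
pH = -log(3.47e-5) = 4.46.

4.46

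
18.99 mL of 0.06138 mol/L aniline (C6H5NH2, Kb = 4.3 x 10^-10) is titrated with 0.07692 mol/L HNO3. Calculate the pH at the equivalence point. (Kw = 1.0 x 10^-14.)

n(C6H5NH2) = 0.06138 x 0.01899 = 0.001166 mol; V(HNO3) at equivalence = 0.001166/0.07692 = 0.01515 L.
At equivalence the base is fully converted to C6H5NH3+; total volume = 0.03414 L, so [C6H5NH3+] = 0.001166/0.03414 = 0.03414 M.
Ka(C6H5NH3+) = Kw/Kb = 1.0e-14 / 4.3 x 10^-10 = 2.33e-5.
[H^+] = sqrt(Ka x [C6H5NH3+]) = sqrt(2.33e-5 x 0.03414) = 0.000891 M.
pH = -log(0.000891) = 3.05.

3.05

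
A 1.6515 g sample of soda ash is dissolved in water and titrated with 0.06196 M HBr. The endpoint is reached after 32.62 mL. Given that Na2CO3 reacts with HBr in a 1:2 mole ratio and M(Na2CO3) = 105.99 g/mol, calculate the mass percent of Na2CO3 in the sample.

n(HBr) = 0.06196 x 0.03262 = 0.002021 mol.
n(Na2CO3) = 0.002021 / 2 = 0.001011 mol.
mass of Na2CO3 = 0.001011 x 105.99 = 0.1071 g.
% purity = 0.1071 / 1.6515 x 100 = 6.49%.

6.49%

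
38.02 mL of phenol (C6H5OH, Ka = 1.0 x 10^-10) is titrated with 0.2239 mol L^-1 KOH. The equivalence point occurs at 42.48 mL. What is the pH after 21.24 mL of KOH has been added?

21.24 mL is exactly half the equivalence volume (42.48/2), i.e. the half-equivalence point.
There, n(HA) = n(A^-), so pH = pKa = -log(1.0 x 10^-10) = 10.00.

10.00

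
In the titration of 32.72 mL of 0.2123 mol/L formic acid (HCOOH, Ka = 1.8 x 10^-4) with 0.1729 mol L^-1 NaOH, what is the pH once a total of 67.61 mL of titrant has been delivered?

n(acid) = 0.2123 x 0.03272 = 0.006946 mol; n(NaOH) added = 0.1729 x 0.06761 = 0.01169 mol.
Base is in excess by 0.01169 - 0.006946 = 0.004743 mol in a total volume of 0.1003 L.
[OH^-] = 0.004743/0.1003 = 0.04728 M, so pOH = 1.33 and pH = 14.00 - 1.33 = 12.67.

12.67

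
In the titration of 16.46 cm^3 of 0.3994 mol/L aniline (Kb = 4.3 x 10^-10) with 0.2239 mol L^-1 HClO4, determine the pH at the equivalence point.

2.74

n(C6H5NH2) = 0.3994 x 0.01646 = 0.006574 mol; V(HClO4) at equivalence = 0.006574/0.2239 = 0.02936 L.
At equivalence the base is fully converted to C6H5NH3+; total volume = 0.04582 L, so [C6H5NH3+] = 0.006574/0.04582 = 0.1435 M.
Ka(C6H5NH3+) = Kw/Kb = 1.0e-14 / 4.3 x 10^-10 = 2.33e-5.
[H^+] = sqrt(Ka x [C6H5NH3+]) = sqrt(2.33e-5 x 0.1435) = 0.00183 M.
pH = -log(0.00183) = 2.74.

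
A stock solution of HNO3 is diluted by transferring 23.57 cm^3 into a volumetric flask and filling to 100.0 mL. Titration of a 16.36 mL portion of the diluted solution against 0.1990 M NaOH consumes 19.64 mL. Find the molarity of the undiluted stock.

n(NaOH) = 0.1990 x 0.01964 = 0.003908 mol.
n(HNO3) in the aliquot = 0.003908 mol.
[diluted HNO3] = 0.003908 / 0.01636 = 0.2389 M.
Dilution factor = 100.0/23.57 = 4.243, so [stock] = 0.2389 x 4.243 = 1.01 M.

1.01 M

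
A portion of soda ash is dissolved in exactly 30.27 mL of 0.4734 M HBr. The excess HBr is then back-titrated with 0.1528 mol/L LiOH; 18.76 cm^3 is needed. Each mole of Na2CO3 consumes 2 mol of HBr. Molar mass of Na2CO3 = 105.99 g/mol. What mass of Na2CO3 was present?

0.607 g

Total n(HBr) added = 0.4734 x 0.03027 = 0.01433 mol.
n(LiOH) used = 0.1528 x 0.01876 = 0.002867 mol, which equals the excess n(HBr).
So n(HBr) consumed by the sample = 0.01433 - 0.002867 = 0.01146 mol.
n(Na2CO3) = 0.01146 / 2 = 0.005732 mol.
mass = 0.005732 mol x 105.99 g/mol = 0.607 g.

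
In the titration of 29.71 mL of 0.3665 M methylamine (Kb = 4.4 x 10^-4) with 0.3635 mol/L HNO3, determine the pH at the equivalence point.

n(CH3NH2) = 0.3665 x 0.02971 = 0.01089 mol; V(HNO3) at equivalence = 0.01089/0.3635 = 0.02996 L.
At equivalence the base is fully converted to CH3NH3+; total volume = 0.05967 L, so [CH3NH3+] = 0.01089/0.05967 = 0.1825 M.
Ka(CH3NH3+) = Kw/Kb = 1.0e-14 / 4.4 x 10^-4 = 2.27e-11.
[H^+] = sqrt(Ka x [CH3NH3+]) = sqrt(2.27e-11 x 0.1825) = 2.04e-6 M.
pH = -log(2.04e-6) = 5.69.

5.69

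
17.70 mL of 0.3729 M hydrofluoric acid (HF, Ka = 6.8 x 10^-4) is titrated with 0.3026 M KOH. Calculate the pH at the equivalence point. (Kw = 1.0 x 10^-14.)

n(HF) = 0.3729 x 0.01770 = 0.006600 mol; V(KOH) at equivalence = 0.006600/0.3026 = 0.02181 L.
At equivalence all the acid is converted to F-; total volume = 0.01770 + 0.02181 = 0.03951 L, so [F-] = 0.006600/0.03951 = 0.1670 M.
Kb = Kw/Ka = 1.0e-14 / 6.8 x 10^-4 = 1.47e-11.
[OH^-] = sqrt(Kb x [F-]) = sqrt(1.47e-11 x 0.1670) = 1.57e-6 M.
pOH = 5.80, so pH = 14.00 - 5.80 = 8.20.

8.20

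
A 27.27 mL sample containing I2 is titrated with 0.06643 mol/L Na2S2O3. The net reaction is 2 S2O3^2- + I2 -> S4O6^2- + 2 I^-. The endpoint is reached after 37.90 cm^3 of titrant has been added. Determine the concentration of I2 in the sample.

0.0462 M

n(Na2S2O3) = 0.06643 x 0.03790 = 0.002518 mol.
From the balanced equation, 2 mol Na2S2O3 reacts with 1 mol I2, so n(I2) = 0.002518 x 1/2 = 0.001259 mol.
[I2] = 0.001259 / 0.02727 L = 0.0462 M.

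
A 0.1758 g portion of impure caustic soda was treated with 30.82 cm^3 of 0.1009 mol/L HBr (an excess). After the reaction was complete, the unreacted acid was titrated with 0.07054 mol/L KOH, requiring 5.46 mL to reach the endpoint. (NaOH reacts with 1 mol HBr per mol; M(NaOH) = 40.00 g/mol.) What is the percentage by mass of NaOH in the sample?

Total n(HBr) added = 0.1009 x 0.03082 = 0.003110 mol.
n(KOH) used = 0.07054 x 0.005460 = 0.0003851 mol, which equals the excess n(HBr).
So n(HBr) consumed by the sample = 0.003110 - 0.0003851 = 0.002725 mol.
n(NaOH) = 0.002725 / 1 = 0.002725 mol.
mass NaOH = 0.002725 x 40.00 = 0.1090 g, so %NaOH = 0.1090/0.1758 x 100 = 62.0%.

62.0%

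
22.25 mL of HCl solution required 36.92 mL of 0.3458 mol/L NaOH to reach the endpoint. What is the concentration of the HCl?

n(NaOH) delivered = 0.3458 x 0.03692 = 0.01277 mol.
For a 1:1 reaction, n(HCl) = 0.01277 mol.
[HCl] = 0.01277 mol / 0.02225 L = 0.574 M.

0.574 M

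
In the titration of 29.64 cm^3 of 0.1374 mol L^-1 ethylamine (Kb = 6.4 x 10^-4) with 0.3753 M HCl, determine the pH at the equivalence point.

n(C2H5NH2) = 0.1374 x 0.02964 = 0.004073 mol; V(HCl) at equivalence = 0.004073/0.3753 = 0.01085 L.
At equivalence the base is fully converted to C2H5NH3+; total volume = 0.04049 L, so [C2H5NH3+] = 0.004073/0.04049 = 0.1006 M.
Ka(C2H5NH3+) = Kw/Kb = 1.0e-14 / 6.4 x 10^-4 = 1.56e-11.
[H^+] = sqrt(Ka x [C2H5NH3+]) = sqrt(1.56e-11 x 0.1006) = 1.25e-6 M.
pH = -log(1.25e-6) = 5.90.

5.90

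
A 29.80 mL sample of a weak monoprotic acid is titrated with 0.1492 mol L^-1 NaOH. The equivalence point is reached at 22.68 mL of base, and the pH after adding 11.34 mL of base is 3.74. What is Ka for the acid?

11.34 mL is half of the equivalence volume, so this is the half-equivalence point where [HA] = [A^-].
At half-equivalence pH = pKa, so pKa = 3.74.
Ka = 10^(-3.74) = 1.8 x 10^-4.

1.8 x 10^-4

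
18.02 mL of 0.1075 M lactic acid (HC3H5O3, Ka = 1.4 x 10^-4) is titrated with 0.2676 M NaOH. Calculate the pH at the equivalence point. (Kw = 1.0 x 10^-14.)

n(HC3H5O3) = 0.1075 x 0.01802 = 0.001937 mol; V(NaOH) at equivalence = 0.001937/0.2676 = 0.007239 L.
At equivalence all the acid is converted to C3H5O3-; total volume = 0.01802 + 0.007239 = 0.02526 L, so [C3H5O3-] = 0.001937/0.02526 = 0.07669 M.
Kb = Kw/Ka = 1.0e-14 / 1.4 x 10^-4 = 7.14e-11.
[OH^-] = sqrt(Kb x [C3H5O3-]) = sqrt(7.14e-11 x 0.07669) = 2.34e-6 M.
pOH = 5.63, so pH = 14.00 - 5.63 = 8.37.

8.37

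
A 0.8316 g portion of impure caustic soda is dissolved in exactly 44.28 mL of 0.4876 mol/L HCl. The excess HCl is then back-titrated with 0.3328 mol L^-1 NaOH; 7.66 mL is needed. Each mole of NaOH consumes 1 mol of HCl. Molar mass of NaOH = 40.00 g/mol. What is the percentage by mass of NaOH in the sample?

Total n(HCl) added = 0.4876 x 0.04428 = 0.02159 mol.
n(NaOH) used = 0.3328 x 0.007660 = 0.002549 mol, which equals the excess n(HCl).
So n(HCl) consumed by the sample = 0.02159 - 0.002549 = 0.01904 mol.
n(NaOH) = 0.01904 / 1 = 0.01904 mol.
mass NaOH = 0.01904 x 40.00 = 0.7617 g, so %NaOH = 0.7617/0.8316 x 100 = 91.6%.

91.6%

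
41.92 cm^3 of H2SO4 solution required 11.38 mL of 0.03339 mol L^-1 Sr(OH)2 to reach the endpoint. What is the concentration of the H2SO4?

n(Sr(OH)2) delivered = 0.03339 x 0.01138 = 0.0003800 mol.
For a 1:1 reaction, n(H2SO4) = 0.0003800 mol.
[H2SO4] = 0.0003800 mol / 0.04192 L = 0.00906 M.

0.00906 M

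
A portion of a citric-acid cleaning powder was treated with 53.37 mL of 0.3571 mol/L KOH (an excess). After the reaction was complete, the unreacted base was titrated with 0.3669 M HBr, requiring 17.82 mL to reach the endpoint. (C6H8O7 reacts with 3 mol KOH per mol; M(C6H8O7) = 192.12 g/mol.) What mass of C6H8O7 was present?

Total n(KOH) added = 0.3571 x 0.05337 = 0.01906 mol.
n(HBr) used = 0.3669 x 0.01782 = 0.006538 mol, which equals the excess n(KOH).
So n(KOH) consumed by the sample = 0.01906 - 0.006538 = 0.01252 mol.
n(C6H8O7) = 0.01252 / 3 = 0.004173 mol.
mass = 0.004173 mol x 192.12 g/mol = 0.802 g.

0.802 g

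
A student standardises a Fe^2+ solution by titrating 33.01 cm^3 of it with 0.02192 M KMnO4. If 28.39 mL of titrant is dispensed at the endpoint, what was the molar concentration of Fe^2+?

0.0943 M

n(KMnO4) = 0.02192 x 0.02839 = 0.0006223 mol.
From the balanced equation, 1 mol KMnO4 reacts with 5 mol Fe^2+, so n(Fe^2+) = 0.0006223 x 5/1 = 0.003112 mol.
[Fe^2+] = 0.003112 / 0.03301 L = 0.0943 M.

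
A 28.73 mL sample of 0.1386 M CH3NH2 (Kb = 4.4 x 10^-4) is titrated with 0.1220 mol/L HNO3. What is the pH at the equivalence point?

n(CH3NH2) = 0.1386 x 0.02873 = 0.003982 mol; V(HNO3) at equivalence = 0.003982/0.1220 = 0.03264 L.
At equivalence the base is fully converted to CH3NH3+; total volume = 0.06137 L, so [CH3NH3+] = 0.003982/0.06137 = 0.06489 M.
Ka(CH3NH3+) = Kw/Kb = 1.0e-14 / 4.4 x 10^-4 = 2.27e-11.
[H^+] = sqrt(Ka x [CH3NH3+]) = sqrt(2.27e-11 x 0.06489) = 1.21e-6 M.
pH = -log(1.21e-6) = 5.92.

5.92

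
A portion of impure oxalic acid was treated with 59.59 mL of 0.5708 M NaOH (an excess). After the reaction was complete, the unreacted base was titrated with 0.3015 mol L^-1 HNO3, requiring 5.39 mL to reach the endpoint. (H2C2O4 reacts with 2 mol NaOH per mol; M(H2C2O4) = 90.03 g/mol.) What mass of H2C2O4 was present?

1.46 g

Total n(NaOH) added = 0.5708 x 0.05959 = 0.03401 mol.
n(HNO3) used = 0.3015 x 0.005390 = 0.001625 mol, which equals the excess n(NaOH).
So n(NaOH) consumed by the sample = 0.03401 - 0.001625 = 0.03239 mol.
n(H2C2O4) = 0.03239 / 2 = 0.01619 mol.
mass = 0.01619 mol x 90.03 g/mol = 1.46 g.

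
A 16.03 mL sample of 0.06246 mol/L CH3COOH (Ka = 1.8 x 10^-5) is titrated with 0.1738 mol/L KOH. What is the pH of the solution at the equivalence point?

n(CH3COOH) = 0.06246 x 0.01603 = 0.001001 mol; V(KOH) at equivalence = 0.001001/0.1738 = 0.005761 L.
At equivalence all the acid is converted to CH3COO-; total volume = 0.01603 + 0.005761 = 0.02179 L, so [CH3COO-] = 0.001001/0.02179 = 0.04595 M.
Kb = Kw/Ka = 1.0e-14 / 1.8 x 10^-5 = 5.56e-10.
[OH^-] = sqrt(Kb x [CH3COO-]) = sqrt(5.56e-10 x 0.04595) = 5.05e-6 M.
pOH = 5.30, so pH = 14.00 - 5.30 = 8.70.

8.70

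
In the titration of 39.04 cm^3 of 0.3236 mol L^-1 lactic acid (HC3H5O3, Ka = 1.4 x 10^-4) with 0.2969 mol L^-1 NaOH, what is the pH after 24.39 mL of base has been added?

Initial n(HC3H5O3) = 0.3236 x 0.03904 = 0.01263 mol.
n(NaOH) added = 0.2969 x 0.02439 = 0.007241 mol, converting that many moles of HC3H5O3 to C3H5O3-.
Remaining n(HC3H5O3) = 0.005392 mol; n(C3H5O3-) = 0.007241 mol.
By Henderson-Hasselbalch, pH = pKa + log([A^-]/[HA]) = 3.85 + log(0.007241/0.005392) = 3.85 + (+0.13) = 3.98.

3.98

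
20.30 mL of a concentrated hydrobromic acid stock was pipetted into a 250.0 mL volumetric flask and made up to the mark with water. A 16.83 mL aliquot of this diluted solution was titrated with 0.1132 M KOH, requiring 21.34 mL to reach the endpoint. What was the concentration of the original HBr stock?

1.77 M

n(KOH) = 0.1132 x 0.02134 = 0.002416 mol.
n(HBr) in the aliquot = 0.002416 mol.
[diluted HBr] = 0.002416 / 0.01683 = 0.1435 M.
Dilution factor = 250.0/20.30 = 12.32, so [stock] = 0.1435 x 12.32 = 1.77 M.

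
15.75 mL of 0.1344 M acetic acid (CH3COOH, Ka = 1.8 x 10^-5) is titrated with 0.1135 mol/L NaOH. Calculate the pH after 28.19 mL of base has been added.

12.39

n(acid) = 0.1344 x 0.01575 = 0.002117 mol; n(NaOH) added = 0.1135 x 0.02819 = 0.003200 mol.
Base is in excess by 0.003200 - 0.002117 = 0.001083 mol in a total volume of 0.04394 L.
[OH^-] = 0.001083/0.04394 = 0.02464 M, so pOH = 1.61 and pH = 14.00 - 1.61 = 12.39.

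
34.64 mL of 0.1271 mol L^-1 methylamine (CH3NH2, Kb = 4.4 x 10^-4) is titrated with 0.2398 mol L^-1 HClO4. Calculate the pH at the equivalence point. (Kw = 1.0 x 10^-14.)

n(CH3NH2) = 0.1271 x 0.03464 = 0.004403 mol; V(HClO4) at equivalence = 0.004403/0.2398 = 0.01836 L.
At equivalence the base is fully converted to CH3NH3+; total volume = 0.05300 L, so [CH3NH3+] = 0.004403/0.05300 = 0.08307 M.
Ka(CH3NH3+) = Kw/Kb = 1.0e-14 / 4.4 x 10^-4 = 2.27e-11.
[H^+] = sqrt(Ka x [CH3NH3+]) = sqrt(2.27e-11 x 0.08307) = 1.37e-6 M.
pH = -log(1.37e-6) = 5.86.

5.86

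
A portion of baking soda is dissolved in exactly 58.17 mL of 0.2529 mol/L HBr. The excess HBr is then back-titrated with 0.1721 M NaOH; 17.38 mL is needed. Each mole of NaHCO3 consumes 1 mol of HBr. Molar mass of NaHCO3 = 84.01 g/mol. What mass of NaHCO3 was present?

Total n(HBr) added = 0.2529 x 0.05817 = 0.01471 mol.
n(NaOH) used = 0.1721 x 0.01738 = 0.002991 mol, which equals the excess n(HBr).
So n(HBr) consumed by the sample = 0.01471 - 0.002991 = 0.01172 mol.
n(NaHCO3) = 0.01172 / 1 = 0.01172 mol.
mass = 0.01172 mol x 84.01 g/mol = 0.985 g.

0.985 g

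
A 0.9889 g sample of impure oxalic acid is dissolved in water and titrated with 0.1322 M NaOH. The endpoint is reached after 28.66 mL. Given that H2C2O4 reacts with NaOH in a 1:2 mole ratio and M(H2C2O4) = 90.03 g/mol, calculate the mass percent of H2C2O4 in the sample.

17.2%

n(NaOH) = 0.1322 x 0.02866 = 0.003789 mol.
n(H2C2O4) = 0.003789 / 2 = 0.001894 mol.
mass of H2C2O4 = 0.001894 x 90.03 = 0.1706 g.
% purity = 0.1706 / 0.9889 x 100 = 17.2%.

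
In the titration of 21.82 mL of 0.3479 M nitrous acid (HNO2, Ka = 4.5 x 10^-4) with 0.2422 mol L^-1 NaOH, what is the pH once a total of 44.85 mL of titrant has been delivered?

12.69

n(acid) = 0.3479 x 0.02182 = 0.007591 mol; n(NaOH) added = 0.2422 x 0.04485 = 0.01086 mol.
Base is in excess by 0.01086 - 0.007591 = 0.003271 mol in a total volume of 0.06667 L.
[OH^-] = 0.003271/0.06667 = 0.04907 M, so pOH = 1.31 and pH = 14.00 - 1.31 = 12.69.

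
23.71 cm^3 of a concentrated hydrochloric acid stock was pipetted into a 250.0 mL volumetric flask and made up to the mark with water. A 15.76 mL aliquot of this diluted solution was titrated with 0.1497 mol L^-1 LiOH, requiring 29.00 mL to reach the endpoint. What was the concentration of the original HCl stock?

2.90 M

n(LiOH) = 0.1497 x 0.02900 = 0.004341 mol.
n(HCl) in the aliquot = 0.004341 mol.
[diluted HCl] = 0.004341 / 0.01576 = 0.2755 M.
Dilution factor = 250.0/23.71 = 10.54, so [stock] = 0.2755 x 10.54 = 2.90 M.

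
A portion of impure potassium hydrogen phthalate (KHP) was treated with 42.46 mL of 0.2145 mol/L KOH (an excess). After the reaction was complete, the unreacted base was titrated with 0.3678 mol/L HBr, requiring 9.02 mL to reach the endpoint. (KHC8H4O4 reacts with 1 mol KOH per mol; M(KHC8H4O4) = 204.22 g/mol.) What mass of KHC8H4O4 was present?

Total n(KOH) added = 0.2145 x 0.04246 = 0.009108 mol.
n(HBr) used = 0.3678 x 0.009020 = 0.003318 mol, which equals the excess n(KOH).
So n(KOH) consumed by the sample = 0.009108 - 0.003318 = 0.005790 mol.
n(KHC8H4O4) = 0.005790 / 1 = 0.005790 mol.
mass = 0.005790 mol x 204.22 g/mol = 1.18 g.

1.18 g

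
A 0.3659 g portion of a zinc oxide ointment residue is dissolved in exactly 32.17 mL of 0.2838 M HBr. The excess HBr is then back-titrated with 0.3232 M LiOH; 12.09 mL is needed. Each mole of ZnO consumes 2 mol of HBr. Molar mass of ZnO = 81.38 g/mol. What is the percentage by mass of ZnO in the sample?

Total n(HBr) added = 0.2838 x 0.03217 = 0.009130 mol.
n(LiOH) used = 0.3232 x 0.01209 = 0.003907 mol, which equals the excess n(HBr).
So n(HBr) consumed by the sample = 0.009130 - 0.003907 = 0.005222 mol.
n(ZnO) = 0.005222 / 2 = 0.002611 mol.
mass ZnO = 0.002611 x 81.38 = 0.2125 g, so %ZnO = 0.2125/0.3659 x 100 = 58.1%.

58.1%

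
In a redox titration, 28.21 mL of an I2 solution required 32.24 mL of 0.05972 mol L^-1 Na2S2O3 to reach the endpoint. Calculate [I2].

0.0341 M

n(Na2S2O3) = 0.05972 x 0.03224 = 0.001925 mol.
From the balanced equation, 2 mol Na2S2O3 reacts with 1 mol I2, so n(I2) = 0.001925 x 1/2 = 0.0009627 mol.
[I2] = 0.0009627 / 0.02821 L = 0.0341 M.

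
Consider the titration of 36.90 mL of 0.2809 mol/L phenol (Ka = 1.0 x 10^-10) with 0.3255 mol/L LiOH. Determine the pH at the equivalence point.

n(C6H5OH) = 0.2809 x 0.03690 = 0.01037 mol; V(LiOH) at equivalence = 0.01037/0.3255 = 0.03184 L.
At equivalence all the acid is converted to C6H5O-; total volume = 0.03690 + 0.03184 = 0.06874 L, so [C6H5O-] = 0.01037/0.06874 = 0.1508 M.
Kb = Kw/Ka = 1.0e-14 / 1.0 x 10^-10 = 0.000100.
[OH^-] = sqrt(Kb x [C6H5O-]) = sqrt(0.000100 x 0.1508) = 0.00388 M.
pOH = 2.41, so pH = 14.00 - 2.41 = 11.59.

11.59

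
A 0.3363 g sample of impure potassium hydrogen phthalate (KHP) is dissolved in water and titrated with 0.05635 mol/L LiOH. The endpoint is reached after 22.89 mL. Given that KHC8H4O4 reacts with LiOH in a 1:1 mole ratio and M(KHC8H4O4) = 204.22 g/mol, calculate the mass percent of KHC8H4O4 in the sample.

n(LiOH) = 0.05635 x 0.02289 = 0.001290 mol.
n(KHC8H4O4) = 0.001290 / 1 = 0.001290 mol.
mass of KHC8H4O4 = 0.001290 x 204.22 = 0.2634 g.
% purity = 0.2634 / 0.3363 x 100 = 78.3%.

78.3%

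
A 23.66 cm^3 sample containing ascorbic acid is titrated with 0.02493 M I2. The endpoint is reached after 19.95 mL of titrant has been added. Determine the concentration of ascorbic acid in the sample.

0.0210 M

n(I2) = 0.02493 x 0.01995 = 0.0004974 mol.
From the balanced equation, 1 mol I2 reacts with 1 mol ascorbic acid, so n(ascorbic acid) = 0.0004974 x 1/1 = 0.0004974 mol.
[ascorbic acid] = 0.0004974 / 0.02366 L = 0.0210 M.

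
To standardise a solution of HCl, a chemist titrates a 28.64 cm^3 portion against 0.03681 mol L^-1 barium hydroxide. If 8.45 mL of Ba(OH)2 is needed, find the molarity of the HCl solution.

0.0217 M

n(Ba(OH)2) delivered = 0.03681 x 0.008450 = 0.0003110 mol.
The reaction is 2 HCl + 1 Ba(OH)2, so n(HCl) = 0.0003110 x 2/1 = 0.0006221 mol.
[HCl] = 0.0006221 mol / 0.02864 L = 0.0217 M.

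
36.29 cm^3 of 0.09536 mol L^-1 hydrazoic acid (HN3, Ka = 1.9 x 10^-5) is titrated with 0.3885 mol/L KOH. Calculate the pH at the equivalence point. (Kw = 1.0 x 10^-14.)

8.80

n(HN3) = 0.09536 x 0.03629 = 0.003461 mol; V(KOH) at equivalence = 0.003461/0.3885 = 0.008908 L.
At equivalence all the acid is converted to N3-; total volume = 0.03629 + 0.008908 = 0.04520 L, so [N3-] = 0.003461/0.04520 = 0.07657 M.
Kb = Kw/Ka = 1.0e-14 / 1.9 x 10^-5 = 5.26e-10.
[OH^-] = sqrt(Kb x [N3-]) = sqrt(5.26e-10 x 0.07657) = 6.35e-6 M.
pOH = 5.20, so pH = 14.00 - 5.20 = 8.80.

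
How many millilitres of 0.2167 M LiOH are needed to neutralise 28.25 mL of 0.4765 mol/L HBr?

62.1 mL

n(HBr) = 0.4765 mol/L x 0.02825 L = 0.01346 mol.
At equivalence n(LiOH) = n(HBr) = 0.01346 mol.
V(LiOH) = 0.01346 / 0.2167 = 0.06212 L = 62.1 mL.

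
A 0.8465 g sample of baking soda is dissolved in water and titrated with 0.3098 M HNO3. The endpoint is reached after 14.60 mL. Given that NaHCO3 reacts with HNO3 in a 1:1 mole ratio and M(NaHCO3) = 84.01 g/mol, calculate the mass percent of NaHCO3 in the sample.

44.9%

n(HNO3) = 0.3098 x 0.01460 = 0.004523 mol.
n(NaHCO3) = 0.004523 / 1 = 0.004523 mol.
mass of NaHCO3 = 0.004523 x 84.01 = 0.3800 g.
% purity = 0.3800 / 0.8465 x 100 = 44.9%.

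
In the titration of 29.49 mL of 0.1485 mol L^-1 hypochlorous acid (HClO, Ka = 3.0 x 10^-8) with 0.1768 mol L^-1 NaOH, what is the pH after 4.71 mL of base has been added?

Initial n(HClO) = 0.1485 x 0.02949 = 0.004379 mol.
n(NaOH) added = 0.1768 x 0.004710 = 0.0008327 mol, converting that many moles of HClO to ClO-.
Remaining n(HClO) = 0.003547 mol; n(ClO-) = 0.0008327 mol.
By Henderson-Hasselbalch, pH = pKa + log([A^-]/[HA]) = 7.52 + log(0.0008327/0.003547) = 7.52 + (-0.63) = 6.89.

6.89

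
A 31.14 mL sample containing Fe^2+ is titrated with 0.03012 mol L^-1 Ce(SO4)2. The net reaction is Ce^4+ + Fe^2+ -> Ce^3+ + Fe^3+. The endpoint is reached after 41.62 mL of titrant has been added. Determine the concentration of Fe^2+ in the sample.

0.0403 M

n(Ce(SO4)2) = 0.03012 x 0.04162 = 0.001254 mol.
From the balanced equation, 1 mol Ce(SO4)2 reacts with 1 mol Fe^2+, so n(Fe^2+) = 0.001254 x 1/1 = 0.001254 mol.
[Fe^2+] = 0.001254 / 0.03114 L = 0.0403 M.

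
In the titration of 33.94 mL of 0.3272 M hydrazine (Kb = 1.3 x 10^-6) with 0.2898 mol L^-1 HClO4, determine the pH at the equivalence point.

n(N2H4) = 0.3272 x 0.03394 = 0.01111 mol; V(HClO4) at equivalence = 0.01111/0.2898 = 0.03832 L.
At equivalence the base is fully converted to N2H5+; total volume = 0.07226 L, so [N2H5+] = 0.01111/0.07226 = 0.1537 M.
Ka(N2H5+) = Kw/Kb = 1.0e-14 / 1.3 x 10^-6 = 7.69e-9.
[H^+] = sqrt(Ka x [N2H5+]) = sqrt(7.69e-9 x 0.1537) = 3.44e-5 M.
pH = -log(3.44e-5) = 4.46.

4.46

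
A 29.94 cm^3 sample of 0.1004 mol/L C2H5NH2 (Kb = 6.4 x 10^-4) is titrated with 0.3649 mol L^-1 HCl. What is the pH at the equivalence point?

n(C2H5NH2) = 0.1004 x 0.02994 = 0.003006 mol; V(HCl) at equivalence = 0.003006/0.3649 = 0.008238 L.
At equivalence the base is fully converted to C2H5NH3+; total volume = 0.03818 L, so [C2H5NH3+] = 0.003006/0.03818 = 0.07874 M.
Ka(C2H5NH3+) = Kw/Kb = 1.0e-14 / 6.4 x 10^-4 = 1.56e-11.
[H^+] = sqrt(Ka x [C2H5NH3+]) = sqrt(1.56e-11 x 0.07874) = 1.11e-6 M.
pH = -log(1.11e-6) = 5.96.

5.96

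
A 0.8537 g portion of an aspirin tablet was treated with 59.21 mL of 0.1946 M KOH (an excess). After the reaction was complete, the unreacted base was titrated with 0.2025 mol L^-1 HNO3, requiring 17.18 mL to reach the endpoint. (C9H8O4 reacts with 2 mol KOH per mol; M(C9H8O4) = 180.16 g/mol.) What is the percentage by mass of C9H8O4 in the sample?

Total n(KOH) added = 0.1946 x 0.05921 = 0.01152 mol.
n(HNO3) used = 0.2025 x 0.01718 = 0.003479 mol, which equals the excess n(KOH).
So n(KOH) consumed by the sample = 0.01152 - 0.003479 = 0.008043 mol.
n(C9H8O4) = 0.008043 / 2 = 0.004022 mol.
mass C9H8O4 = 0.004022 x 180.16 = 0.7245 g, so %C9H8O4 = 0.7245/0.8537 x 100 = 84.9%.

84.9%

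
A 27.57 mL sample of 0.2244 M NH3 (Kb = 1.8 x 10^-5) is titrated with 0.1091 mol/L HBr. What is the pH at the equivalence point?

n(NH3) = 0.2244 x 0.02757 = 0.006187 mol; V(HBr) at equivalence = 0.006187/0.1091 = 0.05671 L.
At equivalence the base is fully converted to NH4+; total volume = 0.08428 L, so [NH4+] = 0.006187/0.08428 = 0.07341 M.
Ka(NH4+) = Kw/Kb = 1.0e-14 / 1.8 x 10^-5 = 5.56e-10.
[H^+] = sqrt(Ka x [NH4+]) = sqrt(5.56e-10 x 0.07341) = 6.39e-6 M.
pH = -log(6.39e-6) = 5.19.

5.19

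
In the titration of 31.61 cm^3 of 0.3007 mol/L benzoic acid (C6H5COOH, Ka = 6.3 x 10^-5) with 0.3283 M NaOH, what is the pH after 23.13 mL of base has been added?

4.80

Initial n(C6H5COOH) = 0.3007 x 0.03161 = 0.009505 mol.
n(NaOH) added = 0.3283 x 0.02313 = 0.007594 mol, converting that many moles of C6H5COOH to C6H5COO-.
Remaining n(C6H5COOH) = 0.001912 mol; n(C6H5COO-) = 0.007594 mol.
By Henderson-Hasselbalch, pH = pKa + log([A^-]/[HA]) = 4.20 + log(0.007594/0.001912) = 4.20 + (+0.60) = 4.80.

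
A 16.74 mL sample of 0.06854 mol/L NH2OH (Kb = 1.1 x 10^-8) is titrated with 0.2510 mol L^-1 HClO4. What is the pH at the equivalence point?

n(NH2OH) = 0.06854 x 0.01674 = 0.001147 mol; V(HClO4) at equivalence = 0.001147/0.2510 = 0.004571 L.
At equivalence the base is fully converted to NH3OH+; total volume = 0.02131 L, so [NH3OH+] = 0.001147/0.02131 = 0.05384 M.
Ka(NH3OH+) = Kw/Kb = 1.0e-14 / 1.1 x 10^-8 = 9.09e-7.
[H^+] = sqrt(Ka x [NH3OH+]) = sqrt(9.09e-7 x 0.05384) = 0.000221 M.
pH = -log(0.000221) = 3.66.

3.66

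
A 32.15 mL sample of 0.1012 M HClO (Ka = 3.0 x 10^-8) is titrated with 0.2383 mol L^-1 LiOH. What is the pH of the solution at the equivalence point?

10.19

n(HClO) = 0.1012 x 0.03215 = 0.003254 mol; V(LiOH) at equivalence = 0.003254/0.2383 = 0.01365 L.
At equivalence all the acid is converted to ClO-; total volume = 0.03215 + 0.01365 = 0.04580 L, so [ClO-] = 0.003254/0.04580 = 0.07103 M.
Kb = Kw/Ka = 1.0e-14 / 3.0 x 10^-8 = 3.33e-7.
[OH^-] = sqrt(Kb x [ClO-]) = sqrt(3.33e-7 x 0.07103) = 0.000154 M.
pOH = 3.81, so pH = 14.00 - 3.81 = 10.19.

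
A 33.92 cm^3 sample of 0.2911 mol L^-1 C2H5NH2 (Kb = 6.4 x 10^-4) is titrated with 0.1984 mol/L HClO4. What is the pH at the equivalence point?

5.87

n(C2H5NH2) = 0.2911 x 0.03392 = 0.009874 mol; V(HClO4) at equivalence = 0.009874/0.1984 = 0.04977 L.
At equivalence the base is fully converted to C2H5NH3+; total volume = 0.08369 L, so [C2H5NH3+] = 0.009874/0.08369 = 0.1180 M.
Ka(C2H5NH3+) = Kw/Kb = 1.0e-14 / 6.4 x 10^-4 = 1.56e-11.
[H^+] = sqrt(Ka x [C2H5NH3+]) = sqrt(1.56e-11 x 0.1180) = 1.36e-6 M.
pH = -log(1.36e-6) = 5.87.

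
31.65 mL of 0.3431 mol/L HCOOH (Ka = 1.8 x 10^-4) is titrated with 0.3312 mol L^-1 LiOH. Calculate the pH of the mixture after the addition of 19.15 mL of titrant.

Initial n(HCOOH) = 0.3431 x 0.03165 = 0.01086 mol.
n(LiOH) added = 0.3312 x 0.01915 = 0.006342 mol, converting that many moles of HCOOH to HCOO-.
Remaining n(HCOOH) = 0.004517 mol; n(HCOO-) = 0.006342 mol.
By Henderson-Hasselbalch, pH = pKa + log([A^-]/[HA]) = 3.74 + log(0.006342/0.004517) = 3.74 + (+0.15) = 3.89.

3.89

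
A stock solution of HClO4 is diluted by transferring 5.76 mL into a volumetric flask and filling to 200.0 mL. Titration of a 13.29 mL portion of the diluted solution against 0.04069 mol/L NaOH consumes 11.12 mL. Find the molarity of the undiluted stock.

1.18 M

n(NaOH) = 0.04069 x 0.01112 = 0.0004525 mol.
n(HClO4) in the aliquot = 0.0004525 mol.
[diluted HClO4] = 0.0004525 / 0.01329 = 0.03405 M.
Dilution factor = 200.0/5.760 = 34.72, so [stock] = 0.03405 x 34.72 = 1.18 M.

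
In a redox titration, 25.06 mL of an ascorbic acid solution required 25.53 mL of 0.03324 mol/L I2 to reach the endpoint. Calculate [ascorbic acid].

n(I2) = 0.03324 x 0.02553 = 0.0008486 mol.
From the balanced equation, 1 mol I2 reacts with 1 mol ascorbic acid, so n(ascorbic acid) = 0.0008486 x 1/1 = 0.0008486 mol.
[ascorbic acid] = 0.0008486 / 0.02506 L = 0.0339 M.

0.0339 M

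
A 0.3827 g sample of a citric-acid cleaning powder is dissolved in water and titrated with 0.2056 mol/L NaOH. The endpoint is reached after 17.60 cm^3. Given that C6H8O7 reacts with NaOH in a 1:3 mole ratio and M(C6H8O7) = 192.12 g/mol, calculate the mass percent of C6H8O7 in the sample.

60.6%

n(NaOH) = 0.2056 x 0.01760 = 0.003619 mol.
n(C6H8O7) = 0.003619 / 3 = 0.001206 mol.
mass of C6H8O7 = 0.001206 x 192.12 = 0.2317 g.
% purity = 0.2317 / 0.3827 x 100 = 60.6%.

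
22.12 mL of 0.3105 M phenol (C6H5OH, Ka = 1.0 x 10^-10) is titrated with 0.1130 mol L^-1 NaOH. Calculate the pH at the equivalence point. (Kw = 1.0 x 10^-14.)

11.46

n(C6H5OH) = 0.3105 x 0.02212 = 0.006868 mol; V(NaOH) at equivalence = 0.006868/0.1130 = 0.06078 L.
At equivalence all the acid is converted to C6H5O-; total volume = 0.02212 + 0.06078 = 0.08290 L, so [C6H5O-] = 0.006868/0.08290 = 0.08285 M.
Kb = Kw/Ka = 1.0e-14 / 1.0 x 10^-10 = 0.000100.
[OH^-] = sqrt(Kb x [C6H5O-]) = sqrt(0.000100 x 0.08285) = 0.00288 M.
pOH = 2.54, so pH = 14.00 - 2.54 = 11.46.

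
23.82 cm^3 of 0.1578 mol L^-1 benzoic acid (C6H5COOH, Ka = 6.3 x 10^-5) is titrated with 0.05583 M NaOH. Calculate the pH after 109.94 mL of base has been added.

12.25

n(acid) = 0.1578 x 0.02382 = 0.003759 mol; n(NaOH) added = 0.05583 x 0.1099 = 0.006138 mol.
Base is in excess by 0.006138 - 0.003759 = 0.002379 mol in a total volume of 0.1338 L.
[OH^-] = 0.002379/0.1338 = 0.01779 M, so pOH = 1.75 and pH = 14.00 - 1.75 = 12.25.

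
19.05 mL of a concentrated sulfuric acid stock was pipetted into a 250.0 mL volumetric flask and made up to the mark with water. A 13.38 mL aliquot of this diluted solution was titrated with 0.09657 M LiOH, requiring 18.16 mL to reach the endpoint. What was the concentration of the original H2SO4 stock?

n(LiOH) = 0.09657 x 0.01816 = 0.001754 mol.
n(H2SO4) in the aliquot = 0.001754 x 1/2 = 0.0008769 mol.
[diluted H2SO4] = 0.0008769 / 0.01338 = 0.06553 M.
Dilution factor = 250.0/19.05 = 13.12, so [stock] = 0.06553 x 13.12 = 0.860 M.

0.860 M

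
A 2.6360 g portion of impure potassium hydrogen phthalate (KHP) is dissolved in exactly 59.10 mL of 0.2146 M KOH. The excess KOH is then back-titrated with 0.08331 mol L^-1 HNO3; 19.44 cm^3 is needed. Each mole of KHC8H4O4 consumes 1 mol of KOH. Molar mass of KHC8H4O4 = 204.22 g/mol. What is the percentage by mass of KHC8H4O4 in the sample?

Total n(KOH) added = 0.2146 x 0.05910 = 0.01268 mol.
n(HNO3) used = 0.08331 x 0.01944 = 0.001620 mol, which equals the excess n(KOH).
So n(KOH) consumed by the sample = 0.01268 - 0.001620 = 0.01106 mol.
n(KHC8H4O4) = 0.01106 / 1 = 0.01106 mol.
mass KHC8H4O4 = 0.01106 x 204.22 = 2.259 g, so %KHC8H4O4 = 2.259/2.6360 x 100 = 85.7%.

85.7%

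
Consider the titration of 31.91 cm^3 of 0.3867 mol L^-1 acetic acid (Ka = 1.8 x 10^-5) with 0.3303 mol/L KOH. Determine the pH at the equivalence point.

9.00

n(CH3COOH) = 0.3867 x 0.03191 = 0.01234 mol; V(KOH) at equivalence = 0.01234/0.3303 = 0.03736 L.
At equivalence all the acid is converted to CH3COO-; total volume = 0.03191 + 0.03736 = 0.06927 L, so [CH3COO-] = 0.01234/0.06927 = 0.1781 M.
Kb = Kw/Ka = 1.0e-14 / 1.8 x 10^-5 = 5.56e-10.
[OH^-] = sqrt(Kb x [CH3COO-]) = sqrt(5.56e-10 x 0.1781) = 9.95e-6 M.
pOH = 5.00, so pH = 14.00 - 5.00 = 9.00.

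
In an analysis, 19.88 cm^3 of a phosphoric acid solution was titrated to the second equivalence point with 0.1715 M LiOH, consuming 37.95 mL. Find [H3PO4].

0.164 M

n(LiOH) = 0.1715 x 0.03795 = 0.006508 mol.
At the second equivalence point, 2 mol OH^- react per mol H3PO4, so n(H3PO4) = 0.006508 / 2 = 0.003254 mol.
[H3PO4] = 0.003254 / 0.01988 L = 0.164 M.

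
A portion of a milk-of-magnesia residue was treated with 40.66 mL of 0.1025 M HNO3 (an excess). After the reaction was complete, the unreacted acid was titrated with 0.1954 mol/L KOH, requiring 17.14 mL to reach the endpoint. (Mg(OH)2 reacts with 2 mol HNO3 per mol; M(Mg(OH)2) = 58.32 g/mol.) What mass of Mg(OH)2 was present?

0.0239 g

Total n(HNO3) added = 0.1025 x 0.04066 = 0.004168 mol.
n(KOH) used = 0.1954 x 0.01714 = 0.003349 mol, which equals the excess n(HNO3).
So n(HNO3) consumed by the sample = 0.004168 - 0.003349 = 0.0008185 mol.
n(Mg(OH)2) = 0.0008185 / 2 = 0.0004092 mol.
mass = 0.0004092 mol x 58.32 g/mol = 0.0239 g.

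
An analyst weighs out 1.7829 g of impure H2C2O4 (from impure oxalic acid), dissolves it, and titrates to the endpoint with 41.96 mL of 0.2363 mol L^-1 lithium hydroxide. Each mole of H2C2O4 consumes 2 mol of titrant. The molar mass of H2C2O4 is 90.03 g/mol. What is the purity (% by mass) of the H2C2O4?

n(LiOH) = 0.2363 x 0.04196 = 0.009915 mol.
n(H2C2O4) = 0.009915 / 2 = 0.004958 mol.
mass of H2C2O4 = 0.004958 x 90.03 = 0.4463 g.
% purity = 0.4463 / 1.7829 x 100 = 25.0%.

25.0%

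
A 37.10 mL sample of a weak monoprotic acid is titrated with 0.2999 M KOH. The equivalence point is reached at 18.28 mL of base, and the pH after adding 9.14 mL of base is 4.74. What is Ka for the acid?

9.14 mL is half of the equivalence volume, so this is the half-equivalence point where [HA] = [A^-].
At half-equivalence pH = pKa, so pKa = 4.74.
Ka = 10^(-4.74) = 1.8 x 10^-5.

1.8 x 10^-5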